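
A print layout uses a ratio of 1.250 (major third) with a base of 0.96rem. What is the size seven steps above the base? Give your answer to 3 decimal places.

4.578rem

Every step multiplies by the scale ratio.
0.96 × 1.250⁷ = 0.96 × 4.76837 ≈ 4.578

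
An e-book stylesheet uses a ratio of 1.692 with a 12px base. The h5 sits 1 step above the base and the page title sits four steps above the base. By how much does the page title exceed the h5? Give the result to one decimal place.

Step 1: 12.0 × 1.692 = 20.304px
Step 4: 12.0 × 1.692⁴ = 98.352px
Difference: 98.352 − 20.304 = 78.048px

78.0px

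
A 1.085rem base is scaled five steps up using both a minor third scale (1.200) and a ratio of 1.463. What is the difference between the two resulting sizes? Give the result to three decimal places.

4.572rem

Minor third: 1.085 × 1.200⁵ = 2.69983rem
At 1.463: 1.085 × 1.463⁵ = 7.27196rem
Difference: 7.27196 − 2.69983 = 4.57213rem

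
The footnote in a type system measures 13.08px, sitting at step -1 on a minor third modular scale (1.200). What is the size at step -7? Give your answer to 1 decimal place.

4.4px

13.08 ÷ 1.200⁶ = 13.08 ÷ 2.98598 ≈ 4.380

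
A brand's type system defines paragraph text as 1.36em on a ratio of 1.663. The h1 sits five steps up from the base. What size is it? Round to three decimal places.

17.298em

1.36 × 1.663⁵ = 1.36 × 12.71924 ≈ 17.298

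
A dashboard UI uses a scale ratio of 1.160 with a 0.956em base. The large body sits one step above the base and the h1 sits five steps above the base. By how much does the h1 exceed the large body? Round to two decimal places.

0.90em

Step 1: 0.956 × 1.160 = 1.1090em
Step 5: 0.956 × 1.160⁵ = 2.0079em
Difference: 2.0079 − 1.1090 = 0.8989em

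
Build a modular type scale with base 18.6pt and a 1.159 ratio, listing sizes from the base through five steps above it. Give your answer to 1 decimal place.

18.6pt, 21.6pt, 25.0pt, 29.0pt, 33.6pt, 38.9pt

Step 0: 18.6pt
Step 1: 18.6 × 1.159 = 21.6
Step 2: 18.6 × 1.159² = 25.0
Step 3: 18.6 × 1.159³ = 29.0
Step 4: 18.6 × 1.159⁴ = 33.6
Step 5: 18.6 × 1.159⁵ = 38.9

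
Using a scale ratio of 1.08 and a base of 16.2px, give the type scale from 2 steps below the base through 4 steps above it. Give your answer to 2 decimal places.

13.89px, 15.00px, 16.20px, 17.50px, 18.90px, 20.41px, 22.04px

Step -2: 16.2 ÷ 1.08² = 13.89
Step -1: 16.2 ÷ 1.08 = 15.00
Step 0: 16.2px
Step 1: 16.2 × 1.08 = 17.50
Step 2: 16.2 × 1.08² = 18.90
Step 3: 16.2 × 1.08³ = 20.41
Step 4: 16.2 × 1.08⁴ = 22.04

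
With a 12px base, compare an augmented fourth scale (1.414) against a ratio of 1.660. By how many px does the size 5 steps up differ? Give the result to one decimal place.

Augmented fourth: 12.0 × 1.414⁵ = 67.831px
At 1.660: 12.0 × 1.660⁵ = 151.259px
Difference: 151.259 − 67.831 = 83.428px

83.4px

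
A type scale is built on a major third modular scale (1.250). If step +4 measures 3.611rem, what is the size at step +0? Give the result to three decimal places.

Moving from step +4 to step +0 is 4 steps down, so divide by r⁴.
3.611 ÷ 1.250⁴ = 3.611 ÷ 2.44141 ≈ 1.479

1.479rem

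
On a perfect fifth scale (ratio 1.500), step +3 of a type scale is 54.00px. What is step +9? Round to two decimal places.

615.09px

54.00 × 1.500⁶ = 54.00 × 11.39062 ≈ 615.094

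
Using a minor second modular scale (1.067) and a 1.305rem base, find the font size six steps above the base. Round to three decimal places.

1.926rem

Every step multiplies by the scale ratio.
1.305 × 1.067⁶ = 1.305 × 1.47566 ≈ 1.926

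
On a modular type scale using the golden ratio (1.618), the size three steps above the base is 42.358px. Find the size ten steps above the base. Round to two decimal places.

Moving from step +3 to step +10 is 7 steps up, so multiply by r⁷.
42.358 × 1.618⁷ = 42.358 × 29.03017 ≈ 1229.660

1229.66px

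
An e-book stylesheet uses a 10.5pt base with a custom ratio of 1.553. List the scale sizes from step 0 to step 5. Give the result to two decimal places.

10.50pt, 16.31pt, 25.32pt, 39.33pt, 61.08pt, 94.85pt

Step 0: 10.5pt
Step 1: 10.5 × 1.553 = 16.31
Step 2: 10.5 × 1.553² = 25.32
Step 3: 10.5 × 1.553³ = 39.33
Step 4: 10.5 × 1.553⁴ = 61.08
Step 5: 10.5 × 1.553⁵ = 94.85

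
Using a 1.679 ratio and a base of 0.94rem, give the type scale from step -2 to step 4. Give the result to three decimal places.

0.333rem, 0.560rem, 0.940rem, 1.578rem, 2.650rem, 4.449rem, 7.470rem

Step -2: 0.94 ÷ 1.679² = 0.333
Step -1: 0.94 ÷ 1.679 = 0.560
Step 0: 0.94rem
Step 1: 0.94 × 1.679 = 1.578
Step 2: 0.94 × 1.679² = 2.650
Step 3: 0.94 × 1.679³ = 4.449
Step 4: 0.94 × 1.679⁴ = 7.470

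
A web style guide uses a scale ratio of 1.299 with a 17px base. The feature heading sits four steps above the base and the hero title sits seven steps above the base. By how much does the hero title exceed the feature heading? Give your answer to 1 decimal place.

57.7px

Step 4: 17.0 × 1.299⁴ = 48.404px
Step 7: 17.0 × 1.299⁷ = 106.099px
Difference: 106.099 − 48.404 = 57.695px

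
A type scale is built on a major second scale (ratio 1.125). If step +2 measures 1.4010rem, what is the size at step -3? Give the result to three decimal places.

0.777rem

1.4010 ÷ 1.125⁵ = 1.4010 ÷ 1.80203 ≈ 0.777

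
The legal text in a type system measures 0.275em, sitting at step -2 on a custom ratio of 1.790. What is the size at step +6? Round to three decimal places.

0.275 × 1.790⁸ = 0.275 × 105.39603 ≈ 28.984

28.984em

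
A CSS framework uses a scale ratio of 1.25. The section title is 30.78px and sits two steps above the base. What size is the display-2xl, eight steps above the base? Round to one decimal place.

117.4px

30.78 × 1.25⁶ = 30.78 × 3.81470 ≈ 117.416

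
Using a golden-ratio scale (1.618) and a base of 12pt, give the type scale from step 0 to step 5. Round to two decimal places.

12.00pt, 19.42pt, 31.42pt, 50.83pt, 82.24pt, 133.07pt

Step 0: 12pt
Step 1: 12.0 × 1.618 = 19.42
Step 2: 12.0 × 1.618² = 31.42
Step 3: 12.0 × 1.618³ = 50.83
Step 4: 12.0 × 1.618⁴ = 82.24
Step 5: 12.0 × 1.618⁵ = 133.07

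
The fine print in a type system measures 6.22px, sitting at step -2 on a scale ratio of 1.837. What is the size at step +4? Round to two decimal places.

239.03px

The gap is 4 − (-2) = 6 steps, so the factor is 1.837^6.
6.22 × 1.837⁶ = 6.22 × 38.42863 ≈ 239.026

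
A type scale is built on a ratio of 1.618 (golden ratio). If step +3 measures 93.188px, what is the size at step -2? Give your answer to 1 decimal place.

Moving from step +3 to step -2 is 5 steps down, so divide by r⁵.
93.188 ÷ 1.618⁵ = 93.188 ÷ 11.08901 ≈ 8.404

8.4px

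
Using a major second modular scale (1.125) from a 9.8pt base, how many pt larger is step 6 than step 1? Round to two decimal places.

8.84pt

Step 1: 9.8 × 1.125 = 11.0250pt
Step 6: 9.8 × 1.125⁶ = 19.8674pt
Difference: 19.8674 − 11.0250 = 8.8424pt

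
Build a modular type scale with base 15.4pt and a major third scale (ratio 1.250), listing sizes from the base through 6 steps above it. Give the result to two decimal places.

Step 0: 15.4pt
Step 1: 15.4 × 1.250 = 19.25
Step 2: 15.4 × 1.250² = 24.06
Step 3: 15.4 × 1.250³ = 30.08
Step 4: 15.4 × 1.250⁴ = 37.60
Step 5: 15.4 × 1.250⁵ = 47.00
Step 6: 15.4 × 1.250⁶ = 58.75

15.40pt, 19.25pt, 24.06pt, 30.08pt, 37.60pt, 47.00pt, 58.75pt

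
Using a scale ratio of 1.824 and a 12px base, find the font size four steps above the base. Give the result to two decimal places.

12.0 × 1.824⁴ = 12.0 × 11.06877 ≈ 132.83

132.83px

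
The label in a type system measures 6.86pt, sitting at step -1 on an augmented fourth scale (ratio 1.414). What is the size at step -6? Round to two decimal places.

1.21pt

6.86 ÷ 1.414⁵ = 6.86 ÷ 5.65258 ≈ 1.214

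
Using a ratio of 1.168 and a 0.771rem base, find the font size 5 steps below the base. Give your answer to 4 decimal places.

0.3547rem

0.771 ÷ 1.168⁵ = 0.771 ÷ 2.17377 ≈ 0.3547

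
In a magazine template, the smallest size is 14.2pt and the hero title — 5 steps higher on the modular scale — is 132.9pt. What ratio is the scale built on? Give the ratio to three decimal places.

1.564

The ratio satisfies 14.2 × r⁵ = 132.9, so r = (132.9 / 14.2)^(1/5).
r = 9.3592^(1/5) ≈ 1.5640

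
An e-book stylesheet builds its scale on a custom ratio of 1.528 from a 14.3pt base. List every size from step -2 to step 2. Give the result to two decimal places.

6.12pt, 9.36pt, 14.30pt, 21.85pt, 33.39pt

Step -2: 14.3 ÷ 1.528² = 6.12
Step -1: 14.3 ÷ 1.528 = 9.36
Step 0: 14.3pt
Step 1: 14.3 × 1.528 = 21.85
Step 2: 14.3 × 1.528² = 33.39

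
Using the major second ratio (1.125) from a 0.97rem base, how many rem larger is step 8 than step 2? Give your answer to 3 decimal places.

Step 2: 0.97 × 1.125² = 1.22766rem
Step 8: 0.97 × 1.125⁸ = 2.48881rem
Difference: 2.48881 − 1.22766 = 1.26115rem

1.261rem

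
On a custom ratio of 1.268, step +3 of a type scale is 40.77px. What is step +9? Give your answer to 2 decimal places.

40.77 × 1.268⁶ = 40.77 × 4.15638 ≈ 169.456

169.46px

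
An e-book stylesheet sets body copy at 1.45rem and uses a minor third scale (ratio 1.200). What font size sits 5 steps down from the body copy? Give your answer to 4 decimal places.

0.5827rem

Every step multiplies by the scale ratio.
1.45 ÷ 1.200⁵ = 1.45 ÷ 2.48832 ≈ 0.5827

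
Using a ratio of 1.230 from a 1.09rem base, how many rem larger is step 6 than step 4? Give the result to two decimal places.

1.28rem

Step 4: 1.09 × 1.230⁴ = 2.4949rem
Step 6: 1.09 × 1.230⁶ = 3.7745rem
Difference: 3.7745 − 2.4949 = 1.2796rem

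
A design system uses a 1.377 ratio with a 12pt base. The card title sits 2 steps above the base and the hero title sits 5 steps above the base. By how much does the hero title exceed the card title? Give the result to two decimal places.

36.66pt

Step 2: 12.0 × 1.377² = 22.7535pt
Step 5: 12.0 × 1.377⁵ = 59.4088pt
Difference: 59.4088 − 22.7535 = 36.6553pt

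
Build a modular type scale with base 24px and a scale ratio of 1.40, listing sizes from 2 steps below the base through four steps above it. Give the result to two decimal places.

Step -2: 24.0 ÷ 1.40² = 12.24
Step -1: 24.0 ÷ 1.40 = 17.14
Step 0: 24px
Step 1: 24.0 × 1.40 = 33.60
Step 2: 24.0 × 1.40² = 47.04
Step 3: 24.0 × 1.40³ = 65.86
Step 4: 24.0 × 1.40⁴ = 92.20

12.24px, 17.14px, 24.00px, 33.60px, 47.04px, 65.86px, 92.20px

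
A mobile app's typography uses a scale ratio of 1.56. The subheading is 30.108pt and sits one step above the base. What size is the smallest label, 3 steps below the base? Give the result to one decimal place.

5.1pt

Moving from step +1 to step -3 is 4 steps down, so divide by r⁴.
30.108 ÷ 1.56⁴ = 30.108 ÷ 5.92241 ≈ 5.084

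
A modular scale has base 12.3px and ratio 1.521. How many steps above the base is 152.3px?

1.521ⁿ = 152.3 / 12.3 = 12.3821
n = ln(12.3821) / ln(1.521) = 2.5163 / 0.4194 ≈ 6.00

6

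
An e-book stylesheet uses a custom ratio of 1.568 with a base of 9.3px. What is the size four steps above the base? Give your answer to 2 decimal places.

9.3 × 1.568⁴ = 9.3 × 6.04483 ≈ 56.22

56.22px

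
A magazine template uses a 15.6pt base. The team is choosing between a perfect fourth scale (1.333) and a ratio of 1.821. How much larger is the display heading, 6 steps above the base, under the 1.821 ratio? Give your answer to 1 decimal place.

Perfect fourth: 15.6 × 1.333⁶ = 87.520pt
At 1.821: 15.6 × 1.821⁶ = 568.832pt
Difference: 568.832 − 87.520 = 481.312pt

481.3pt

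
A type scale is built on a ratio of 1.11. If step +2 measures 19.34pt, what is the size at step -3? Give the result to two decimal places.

19.34 ÷ 1.11⁵ = 19.34 ÷ 1.68506 ≈ 11.477

11.48pt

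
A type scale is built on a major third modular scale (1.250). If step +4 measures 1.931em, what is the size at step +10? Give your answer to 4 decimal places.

7.3662em

1.931 × 1.250⁶ = 1.931 × 3.81470 ≈ 7.3662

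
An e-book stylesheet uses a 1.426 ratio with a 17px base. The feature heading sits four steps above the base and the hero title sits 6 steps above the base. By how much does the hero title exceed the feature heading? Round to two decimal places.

Step 4: 17.0 × 1.426⁴ = 70.2954px
Step 6: 17.0 × 1.426⁶ = 142.9440px
Difference: 142.9440 − 70.2954 = 72.6486px

72.65px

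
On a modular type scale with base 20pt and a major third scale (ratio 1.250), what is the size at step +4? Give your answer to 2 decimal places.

48.83pt

Every step multiplies by the scale ratio.
20.0 × 1.250⁴ = 20.0 × 2.44141 ≈ 48.83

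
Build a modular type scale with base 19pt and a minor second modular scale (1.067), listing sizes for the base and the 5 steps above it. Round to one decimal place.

19.0pt, 20.3pt, 21.6pt, 23.1pt, 24.6pt, 26.3pt

Step 0: 19pt
Step 1: 19.0 × 1.067 = 20.3
Step 2: 19.0 × 1.067² = 21.6
Step 3: 19.0 × 1.067³ = 23.1
Step 4: 19.0 × 1.067⁴ = 24.6
Step 5: 19.0 × 1.067⁵ = 26.3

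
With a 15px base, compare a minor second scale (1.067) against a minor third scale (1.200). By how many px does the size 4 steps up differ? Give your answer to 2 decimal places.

11.66px

Minor second: 15.0 × 1.067⁴ = 19.4424px
Minor third: 15.0 × 1.200⁴ = 31.1040px
Difference: 31.1040 − 19.4424 = 11.6616px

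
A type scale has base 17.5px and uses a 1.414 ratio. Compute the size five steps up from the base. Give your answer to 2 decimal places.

17.5 × 1.414⁵ = 17.5 × 5.65258 ≈ 98.92

98.92px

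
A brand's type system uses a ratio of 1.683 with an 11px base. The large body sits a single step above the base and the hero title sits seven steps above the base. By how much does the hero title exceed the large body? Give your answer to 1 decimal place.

402.2px

Step 1: 11.0 × 1.683 = 18.513px
Step 7: 11.0 × 1.683⁷ = 420.709px
Difference: 420.709 − 18.513 = 402.196px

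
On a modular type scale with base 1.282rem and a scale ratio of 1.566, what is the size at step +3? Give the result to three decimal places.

4.923rem

Each step on a modular scale multiplies by the ratio, so the size n steps from the base is base × ratioⁿ.
1.282 × 1.566³ = 1.282 × 3.84039 ≈ 4.923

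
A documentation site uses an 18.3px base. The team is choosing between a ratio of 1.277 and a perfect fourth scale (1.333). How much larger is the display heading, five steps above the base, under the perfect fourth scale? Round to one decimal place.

At 1.277: 18.3 × 1.277⁵ = 62.145px
Perfect fourth: 18.3 × 1.333⁵ = 77.020px
Difference: 77.020 − 62.145 = 14.875px

14.9px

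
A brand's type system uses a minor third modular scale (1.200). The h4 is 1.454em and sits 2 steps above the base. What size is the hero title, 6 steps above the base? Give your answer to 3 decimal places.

1.454 × 1.200⁴ = 1.454 × 2.07360 ≈ 3.015

3.015em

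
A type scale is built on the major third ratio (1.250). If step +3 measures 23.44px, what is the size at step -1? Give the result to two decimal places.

9.60px

23.44 ÷ 1.250⁴ = 23.44 ÷ 2.44141 ≈ 9.601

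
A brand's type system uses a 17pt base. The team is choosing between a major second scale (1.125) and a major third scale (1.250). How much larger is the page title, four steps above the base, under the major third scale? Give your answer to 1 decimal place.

14.3pt

Major second: 17.0 × 1.125⁴ = 27.231pt
Major third: 17.0 × 1.250⁴ = 41.504pt
Difference: 41.504 − 27.231 = 14.273pt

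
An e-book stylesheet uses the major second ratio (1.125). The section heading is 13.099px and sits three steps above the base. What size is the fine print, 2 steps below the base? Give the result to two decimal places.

13.099 ÷ 1.125⁵ = 13.099 ÷ 1.80203 ≈ 7.269

7.27px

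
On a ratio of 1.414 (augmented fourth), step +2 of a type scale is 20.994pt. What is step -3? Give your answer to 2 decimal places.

3.71pt

The gap is -3 − (2) = -5 steps, so the factor is 1.414^-5.
20.994 ÷ 1.414⁵ = 20.994 ÷ 5.65258 ≈ 3.714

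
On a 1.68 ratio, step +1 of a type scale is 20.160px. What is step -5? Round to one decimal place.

0.9px

The gap is -5 − (1) = -6 steps, so the factor is 1.68^-6.
20.160 ÷ 1.68⁶ = 20.160 ÷ 22.48307 ≈ 0.897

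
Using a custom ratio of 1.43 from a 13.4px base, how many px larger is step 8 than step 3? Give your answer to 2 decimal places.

Step 3: 13.4 × 1.43³ = 39.1844px
Step 8: 13.4 × 1.43⁸ = 234.3112px
Difference: 234.3112 − 39.1844 = 195.1268px

195.13px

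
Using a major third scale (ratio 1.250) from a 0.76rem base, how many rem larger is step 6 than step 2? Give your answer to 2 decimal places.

Step 2: 0.76 × 1.250² = 1.1875rem
Step 6: 0.76 × 1.250⁶ = 2.8992rem
Difference: 2.8992 − 1.1875 = 1.7117rem

1.71rem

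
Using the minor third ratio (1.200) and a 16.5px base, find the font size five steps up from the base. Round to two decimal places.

16.5 × 1.200⁵ = 16.5 × 2.48832 ≈ 41.06

41.06px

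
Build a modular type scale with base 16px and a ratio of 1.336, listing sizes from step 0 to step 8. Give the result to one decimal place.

16.0px, 21.4px, 28.6px, 38.2px, 51.0px, 68.1px, 91.0px, 121.6px, 162.4px

Step 0: 16px
Step 1: 16.0 × 1.336 = 21.4
Step 2: 16.0 × 1.336² = 28.6
Step 3: 16.0 × 1.336³ = 38.2
Step 4: 16.0 × 1.336⁴ = 51.0
Step 5: 16.0 × 1.336⁵ = 68.1
Step 6: 16.0 × 1.336⁶ = 91.0
Step 7: 16.0 × 1.336⁷ = 121.6
Step 8: 16.0 × 1.336⁸ = 162.4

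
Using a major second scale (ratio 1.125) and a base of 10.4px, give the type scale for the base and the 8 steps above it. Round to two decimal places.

10.40px, 11.70px, 13.16px, 14.81px, 16.66px, 18.74px, 21.08px, 23.72px, 26.68px

Step 0: 10.4px
Step 1: 10.4 × 1.125 = 11.70
Step 2: 10.4 × 1.125² = 13.16
Step 3: 10.4 × 1.125³ = 14.81
Step 4: 10.4 × 1.125⁴ = 16.66
Step 5: 10.4 × 1.125⁵ = 18.74
Step 6: 10.4 × 1.125⁶ = 21.08
Step 7: 10.4 × 1.125⁷ = 23.72
Step 8: 10.4 × 1.125⁸ = 26.68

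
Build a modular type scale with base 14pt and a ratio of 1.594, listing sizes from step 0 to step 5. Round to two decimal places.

Step 0: 14pt
Step 1: 14.0 × 1.594 = 22.32
Step 2: 14.0 × 1.594² = 35.57
Step 3: 14.0 × 1.594³ = 56.70
Step 4: 14.0 × 1.594⁴ = 90.38
Step 5: 14.0 × 1.594⁵ = 144.07

14.00pt, 22.32pt, 35.57pt, 56.70pt, 90.38pt, 144.07pt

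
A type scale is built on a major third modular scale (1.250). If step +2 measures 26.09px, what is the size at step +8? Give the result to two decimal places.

The gap is 8 − (2) = 6 steps, so the factor is 1.250^6.
26.09 × 1.250⁶ = 26.09 × 3.81470 ≈ 99.525

99.53px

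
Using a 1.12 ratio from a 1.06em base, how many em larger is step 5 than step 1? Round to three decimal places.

Step 1: 1.06 × 1.12 = 1.18720em
Step 5: 1.06 × 1.12⁵ = 1.86808em
Difference: 1.86808 − 1.18720 = 0.68088em

0.681em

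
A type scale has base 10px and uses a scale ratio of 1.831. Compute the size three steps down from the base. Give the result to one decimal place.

1.6px

A modular type scale is a geometric sequence: sizeₙ = base × rⁿ.
10.0 ÷ 1.831³ = 10.0 ÷ 6.13854 ≈ 1.63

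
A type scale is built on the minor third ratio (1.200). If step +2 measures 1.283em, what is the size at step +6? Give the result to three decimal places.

Moving from step +2 to step +6 is 4 steps up, so multiply by r⁴.
1.283 × 1.200⁴ = 1.283 × 2.07360 ≈ 2.660

2.660em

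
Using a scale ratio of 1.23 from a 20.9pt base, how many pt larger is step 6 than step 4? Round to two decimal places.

Step 4: 20.9 × 1.23⁴ = 47.8373pt
Step 6: 20.9 × 1.23⁶ = 72.3731pt
Difference: 72.3731 − 47.8373 = 24.5358pt

24.54pt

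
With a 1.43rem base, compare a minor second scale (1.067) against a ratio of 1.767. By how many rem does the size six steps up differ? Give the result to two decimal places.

41.42rem

Minor second: 1.43 × 1.067⁶ = 2.1102rem
At 1.767: 1.43 × 1.767⁶ = 43.5267rem
Difference: 43.5267 − 2.1102 = 41.4165rem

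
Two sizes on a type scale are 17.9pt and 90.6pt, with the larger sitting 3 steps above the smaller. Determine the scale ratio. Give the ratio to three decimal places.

1.717

r³ = 90.6 / 17.9, so r = (90.6/17.9)^(1/3).
r = 5.0615^(1/3) ≈ 1.7170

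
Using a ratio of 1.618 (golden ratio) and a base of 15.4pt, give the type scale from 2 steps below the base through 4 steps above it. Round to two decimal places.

5.88pt, 9.52pt, 15.40pt, 24.92pt, 40.32pt, 65.23pt, 105.54pt

Step -2: 15.4 ÷ 1.618² = 5.88
Step -1: 15.4 ÷ 1.618 = 9.52
Step 0: 15.4pt
Step 1: 15.4 × 1.618 = 24.92
Step 2: 15.4 × 1.618² = 40.32
Step 3: 15.4 × 1.618³ = 65.23
Step 4: 15.4 × 1.618⁴ = 105.54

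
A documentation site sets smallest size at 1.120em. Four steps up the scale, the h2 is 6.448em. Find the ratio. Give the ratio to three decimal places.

1.549

r⁴ = 6.448 / 1.120, so r = (6.448/1.120)^(1/4).
r = 5.7571^(1/4) ≈ 1.5490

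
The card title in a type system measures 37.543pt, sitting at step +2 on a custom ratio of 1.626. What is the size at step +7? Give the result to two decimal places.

Moving from step +2 to step +7 is 5 steps up, so multiply by r⁵.
37.543 × 1.626⁵ = 37.543 × 11.36587 ≈ 426.709

426.71pt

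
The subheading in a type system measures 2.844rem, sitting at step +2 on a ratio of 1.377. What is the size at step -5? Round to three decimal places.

The gap is -5 − (2) = -7 steps, so the factor is 1.377^-7.
2.844 ÷ 1.377⁷ = 2.844 ÷ 9.38723 ≈ 0.303

0.303rem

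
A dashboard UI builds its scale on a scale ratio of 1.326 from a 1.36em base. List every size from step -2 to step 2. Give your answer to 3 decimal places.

0.773em, 1.026em, 1.360em, 1.803em, 2.391em

Step -2: 1.36 ÷ 1.326² = 0.773
Step -1: 1.36 ÷ 1.326 = 1.026
Step 0: 1.36em
Step 1: 1.36 × 1.326 = 1.803
Step 2: 1.36 × 1.326² = 2.391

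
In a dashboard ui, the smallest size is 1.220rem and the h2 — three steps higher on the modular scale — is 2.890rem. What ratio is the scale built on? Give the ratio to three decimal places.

The ratio satisfies 1.220 × r³ = 2.890, so r = (2.890 / 1.220)^(1/3).
r = 2.3689^(1/3) ≈ 1.3330

1.333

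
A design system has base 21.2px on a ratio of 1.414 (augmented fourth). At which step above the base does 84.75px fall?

1.414ⁿ = 84.75 / 21.2 = 3.9976
n = ln(3.9976) / ln(1.414) = 1.3857 / 0.3464 ≈ 4.00

4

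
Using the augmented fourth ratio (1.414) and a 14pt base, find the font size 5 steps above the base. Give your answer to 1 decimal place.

79.1pt

14.0 × 1.414⁵ = 14.0 × 5.65258 ≈ 79.14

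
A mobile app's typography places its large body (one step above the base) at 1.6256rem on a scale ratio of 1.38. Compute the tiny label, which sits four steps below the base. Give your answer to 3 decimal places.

0.325rem

Moving from step +1 to step -4 is 5 steps down, so divide by r⁵.
1.6256 ÷ 1.38⁵ = 1.6256 ÷ 5.00490 ≈ 0.325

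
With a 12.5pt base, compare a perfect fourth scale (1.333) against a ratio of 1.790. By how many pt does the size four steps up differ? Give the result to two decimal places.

Perfect fourth: 12.5 × 1.333⁴ = 39.4667pt
At 1.790: 12.5 × 1.790⁴ = 128.3282pt
Difference: 128.3282 − 39.4667 = 88.8615pt

88.86pt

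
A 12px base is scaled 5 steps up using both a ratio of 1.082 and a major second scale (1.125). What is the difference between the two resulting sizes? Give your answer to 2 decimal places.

3.83px

At 1.082: 12.0 × 1.082⁵ = 17.7958px
Major second: 12.0 × 1.125⁵ = 21.6244px
Difference: 21.6244 − 17.7958 = 3.8286px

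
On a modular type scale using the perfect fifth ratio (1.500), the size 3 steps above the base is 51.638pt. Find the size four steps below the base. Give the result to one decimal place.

The gap is -4 − (3) = -7 steps, so the factor is 1.500^-7.
51.638 ÷ 1.500⁷ = 51.638 ÷ 17.08594 ≈ 3.022

3.0pt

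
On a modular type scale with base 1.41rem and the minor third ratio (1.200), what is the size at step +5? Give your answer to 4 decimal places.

Every step multiplies by the scale ratio.
1.41 × 1.200⁵ = 1.41 × 2.48832 ≈ 3.5085

3.5085rem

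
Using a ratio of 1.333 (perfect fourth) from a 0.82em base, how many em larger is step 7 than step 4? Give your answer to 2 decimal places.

Step 4: 0.82 × 1.333⁴ = 2.5890em
Step 7: 0.82 × 1.333⁷ = 6.1323em
Difference: 6.1323 − 2.5890 = 3.5433em

3.54em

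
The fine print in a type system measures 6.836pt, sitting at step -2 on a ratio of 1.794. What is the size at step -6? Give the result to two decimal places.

0.66pt

Moving from step -2 to step -6 is 4 steps down, so divide by r⁴.
6.836 ÷ 1.794⁴ = 6.836 ÷ 10.35833 ≈ 0.660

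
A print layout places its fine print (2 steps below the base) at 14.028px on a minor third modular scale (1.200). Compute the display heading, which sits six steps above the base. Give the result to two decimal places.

Moving from step -2 to step +6 is 8 steps up, so multiply by r⁸.
14.028 × 1.200⁸ = 14.028 × 4.29982 ≈ 60.318

60.32px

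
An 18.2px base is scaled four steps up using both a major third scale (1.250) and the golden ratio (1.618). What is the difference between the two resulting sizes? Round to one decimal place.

80.3px

Major third: 18.2 × 1.250⁴ = 44.434px
Golden ratio: 18.2 × 1.618⁴ = 124.734px
Difference: 124.734 − 44.434 = 80.300px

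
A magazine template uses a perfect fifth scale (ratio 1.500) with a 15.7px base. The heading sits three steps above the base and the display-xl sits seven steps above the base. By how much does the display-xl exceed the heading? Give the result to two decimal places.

215.26px

Step 3: 15.7 × 1.500³ = 52.9875px
Step 7: 15.7 × 1.500⁷ = 268.2492px
Difference: 268.2492 − 52.9875 = 215.2617px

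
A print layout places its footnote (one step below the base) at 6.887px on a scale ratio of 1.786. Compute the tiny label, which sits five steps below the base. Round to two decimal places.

The gap is -5 − (-1) = -4 steps, so the factor is 1.786^-4.
6.887 ÷ 1.786⁴ = 6.887 ÷ 10.17480 ≈ 0.677

0.68px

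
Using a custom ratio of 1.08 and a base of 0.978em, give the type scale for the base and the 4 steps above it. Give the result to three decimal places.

0.978em, 1.056em, 1.141em, 1.232em, 1.331em

Step 0: 0.978em
Step 1: 0.978 × 1.08 = 1.056
Step 2: 0.978 × 1.08² = 1.141
Step 3: 0.978 × 1.08³ = 1.232
Step 4: 0.978 × 1.08⁴ = 1.331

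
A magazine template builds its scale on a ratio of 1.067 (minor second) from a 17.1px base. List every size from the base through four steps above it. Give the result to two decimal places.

Step 0: 17.1px
Step 1: 17.1 × 1.067 = 18.25
Step 2: 17.1 × 1.067² = 19.47
Step 3: 17.1 × 1.067³ = 20.77
Step 4: 17.1 × 1.067⁴ = 22.16

17.10px, 18.25px, 19.47px, 20.77px, 22.16px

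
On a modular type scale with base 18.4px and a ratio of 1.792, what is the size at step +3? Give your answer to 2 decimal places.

105.88px

18.4 × 1.792³ = 18.4 × 5.75459 ≈ 105.88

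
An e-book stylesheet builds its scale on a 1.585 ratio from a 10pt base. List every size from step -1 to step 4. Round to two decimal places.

Step -1: 10.0 ÷ 1.585 = 6.31
Step 0: 10pt
Step 1: 10.0 × 1.585 = 15.85
Step 2: 10.0 × 1.585² = 25.12
Step 3: 10.0 × 1.585³ = 39.82
Step 4: 10.0 × 1.585⁴ = 63.11

6.31pt, 10.00pt, 15.85pt, 25.12pt, 39.82pt, 63.11pt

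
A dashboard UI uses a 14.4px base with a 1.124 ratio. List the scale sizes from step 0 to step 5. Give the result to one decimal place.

14.4px, 16.2px, 18.2px, 20.4px, 23.0px, 25.8px

Step 0: 14.4px
Step 1: 14.4 × 1.124 = 16.2
Step 2: 14.4 × 1.124² = 18.2
Step 3: 14.4 × 1.124³ = 20.4
Step 4: 14.4 × 1.124⁴ = 23.0
Step 5: 14.4 × 1.124⁵ = 25.8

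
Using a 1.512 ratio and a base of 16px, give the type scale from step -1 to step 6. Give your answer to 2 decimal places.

10.58px, 16.00px, 24.19px, 36.58px, 55.31px, 83.62px, 126.44px, 191.17px

Step -1: 16.0 ÷ 1.512 = 10.58
Step 0: 16px
Step 1: 16.0 × 1.512 = 24.19
Step 2: 16.0 × 1.512² = 36.58
Step 3: 16.0 × 1.512³ = 55.31
Step 4: 16.0 × 1.512⁴ = 83.62
Step 5: 16.0 × 1.512⁵ = 126.44
Step 6: 16.0 × 1.512⁶ = 191.17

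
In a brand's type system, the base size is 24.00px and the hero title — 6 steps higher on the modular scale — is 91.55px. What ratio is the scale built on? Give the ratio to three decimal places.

1.250

The ratio satisfies 24.00 × r⁶ = 91.55, so r = (91.55 / 24.00)^(1/6).
r = 3.8146^(1/6) ≈ 1.2500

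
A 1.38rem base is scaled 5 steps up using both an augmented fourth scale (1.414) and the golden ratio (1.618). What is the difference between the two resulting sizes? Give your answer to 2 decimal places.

Augmented fourth: 1.38 × 1.414⁵ = 7.8006rem
Golden ratio: 1.38 × 1.618⁵ = 15.3028rem
Difference: 15.3028 − 7.8006 = 7.5022rem

7.50rem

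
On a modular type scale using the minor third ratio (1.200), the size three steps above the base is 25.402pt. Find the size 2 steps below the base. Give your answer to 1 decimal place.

25.402 ÷ 1.200⁵ = 25.402 ÷ 2.48832 ≈ 10.208

10.2pt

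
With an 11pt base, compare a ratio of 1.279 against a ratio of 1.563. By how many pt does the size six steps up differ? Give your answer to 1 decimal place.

At 1.279: 11.0 × 1.279⁶ = 48.152pt
At 1.563: 11.0 × 1.563⁶ = 160.379pt
Difference: 160.379 − 48.152 = 112.227pt

112.2pt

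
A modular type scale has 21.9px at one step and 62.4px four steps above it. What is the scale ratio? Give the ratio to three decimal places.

1.299

The ratio satisfies 21.9 × r⁴ = 62.4, so r = (62.4 / 21.9)^(1/4).
r = 2.8493^(1/4) ≈ 1.2992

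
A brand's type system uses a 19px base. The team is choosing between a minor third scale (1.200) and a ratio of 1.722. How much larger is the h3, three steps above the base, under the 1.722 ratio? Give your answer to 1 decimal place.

64.2px

Minor third: 19.0 × 1.200³ = 32.832px
At 1.722: 19.0 × 1.722³ = 97.018px
Difference: 97.018 − 32.832 = 64.186px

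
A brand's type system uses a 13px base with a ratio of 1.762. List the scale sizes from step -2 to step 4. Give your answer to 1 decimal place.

Step -2: 13.0 ÷ 1.762² = 4.2
Step -1: 13.0 ÷ 1.762 = 7.4
Step 0: 13px
Step 1: 13.0 × 1.762 = 22.9
Step 2: 13.0 × 1.762² = 40.4
Step 3: 13.0 × 1.762³ = 71.1
Step 4: 13.0 × 1.762⁴ = 125.3

4.2px, 7.4px, 13.0px, 22.9px, 40.4px, 71.1px, 125.3px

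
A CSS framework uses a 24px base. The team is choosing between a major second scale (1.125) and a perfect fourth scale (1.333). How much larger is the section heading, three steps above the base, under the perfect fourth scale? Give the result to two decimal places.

Major second: 24.0 × 1.125³ = 34.1719px
Perfect fourth: 24.0 × 1.333³ = 56.8462px
Difference: 56.8462 − 34.1719 = 22.6743px

22.67px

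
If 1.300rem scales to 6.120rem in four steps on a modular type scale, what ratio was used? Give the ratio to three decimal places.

The ratio satisfies 1.300 × r⁴ = 6.120, so r = (6.120 / 1.300)^(1/4).
r = 4.7077^(1/4) ≈ 1.4730

1.473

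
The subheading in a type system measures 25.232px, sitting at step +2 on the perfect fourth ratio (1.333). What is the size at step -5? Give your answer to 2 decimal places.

3.37px

The gap is -5 − (2) = -7 steps, so the factor is 1.333^-7.
25.232 ÷ 1.333⁷ = 25.232 ÷ 7.47844 ≈ 3.374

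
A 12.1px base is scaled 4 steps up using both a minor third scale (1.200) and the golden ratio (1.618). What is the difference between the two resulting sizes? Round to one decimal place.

57.8px

Minor third: 12.1 × 1.200⁴ = 25.091px
Golden ratio: 12.1 × 1.618⁴ = 82.928px
Difference: 82.928 − 25.091 = 57.837px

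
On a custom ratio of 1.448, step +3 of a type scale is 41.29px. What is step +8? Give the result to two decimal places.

262.84px

41.29 × 1.448⁵ = 41.29 × 6.36565 ≈ 262.838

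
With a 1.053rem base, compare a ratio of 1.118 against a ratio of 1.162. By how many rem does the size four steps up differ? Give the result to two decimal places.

0.27rem

At 1.118: 1.053 × 1.118⁴ = 1.6451rem
At 1.162: 1.053 × 1.162⁴ = 1.9198rem
Difference: 1.9198 − 1.6451 = 0.2747rem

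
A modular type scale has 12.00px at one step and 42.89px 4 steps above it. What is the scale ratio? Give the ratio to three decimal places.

The ratio satisfies 12.00 × r⁴ = 42.89, so r = (42.89 / 12.00)^(1/4).
r = 3.5742^(1/4) ≈ 1.3750

1.375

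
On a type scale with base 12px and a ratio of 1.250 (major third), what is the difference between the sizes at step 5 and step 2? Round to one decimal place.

Step 2: 12.0 × 1.250² = 18.750px
Step 5: 12.0 × 1.250⁵ = 36.621px
Difference: 36.621 − 18.750 = 17.871px

17.9px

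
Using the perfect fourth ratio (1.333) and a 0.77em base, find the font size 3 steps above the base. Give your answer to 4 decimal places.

A modular type scale is a geometric sequence: sizeₙ = base × rⁿ.
0.77 × 1.333³ = 0.77 × 2.36859 ≈ 1.8238

1.8238em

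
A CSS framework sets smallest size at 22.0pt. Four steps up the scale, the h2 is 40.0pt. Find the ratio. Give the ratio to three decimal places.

The ratio satisfies 22.0 × r⁴ = 40.0, so r = (40.0 / 22.0)^(1/4).
r = 1.8182^(1/4) ≈ 1.1612

1.161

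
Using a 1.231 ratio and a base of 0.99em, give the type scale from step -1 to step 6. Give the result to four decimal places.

Step -1: 0.99 ÷ 1.231 = 0.8042
Step 0: 0.99em
Step 1: 0.99 × 1.231 = 1.2187
Step 2: 0.99 × 1.231² = 1.5002
Step 3: 0.99 × 1.231³ = 1.8468
Step 4: 0.99 × 1.231⁴ = 2.2734
Step 5: 0.99 × 1.231⁵ = 2.7985
Step 6: 0.99 × 1.231⁶ = 3.4450

0.8042em, 0.9900em, 1.2187em, 1.5002em, 1.8468em, 2.2734em, 2.7985em, 3.4450em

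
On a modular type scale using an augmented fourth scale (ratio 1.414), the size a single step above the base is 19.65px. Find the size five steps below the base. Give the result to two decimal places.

2.46px

The gap is -5 − (1) = -6 steps, so the factor is 1.414^-6.
19.65 ÷ 1.414⁶ = 19.65 ÷ 7.99275 ≈ 2.458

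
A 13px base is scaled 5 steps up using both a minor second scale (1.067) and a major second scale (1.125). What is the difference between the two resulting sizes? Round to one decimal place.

Minor second: 13.0 × 1.067⁵ = 17.979px
Major second: 13.0 × 1.125⁵ = 23.426px
Difference: 23.426 − 17.979 = 5.447px

5.4px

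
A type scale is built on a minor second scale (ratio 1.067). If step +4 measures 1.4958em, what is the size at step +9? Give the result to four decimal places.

1.4958 × 1.067⁵ = 1.4958 × 1.38300 ≈ 2.0687

2.0687em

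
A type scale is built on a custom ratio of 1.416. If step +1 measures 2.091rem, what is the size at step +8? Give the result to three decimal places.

The gap is 8 − (1) = 7 steps, so the factor is 1.416^7.
2.091 × 1.416⁷ = 2.091 × 11.41413 ≈ 23.867

23.867rem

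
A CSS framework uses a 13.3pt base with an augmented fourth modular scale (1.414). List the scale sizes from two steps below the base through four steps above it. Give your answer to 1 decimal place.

6.7pt, 9.4pt, 13.3pt, 18.8pt, 26.6pt, 37.6pt, 53.2pt

Step -2: 13.3 ÷ 1.414² = 6.7
Step -1: 13.3 ÷ 1.414 = 9.4
Step 0: 13.3pt
Step 1: 13.3 × 1.414 = 18.8
Step 2: 13.3 × 1.414² = 26.6
Step 3: 13.3 × 1.414³ = 37.6
Step 4: 13.3 × 1.414⁴ = 53.2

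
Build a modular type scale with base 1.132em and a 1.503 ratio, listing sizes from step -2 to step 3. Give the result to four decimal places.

Step -2: 1.132 ÷ 1.503² = 0.5011
Step -1: 1.132 ÷ 1.503 = 0.7532
Step 0: 1.132em
Step 1: 1.132 × 1.503 = 1.7014
Step 2: 1.132 × 1.503² = 2.5572
Step 3: 1.132 × 1.503³ = 3.8435

0.5011em, 0.7532em, 1.1320em, 1.7014em, 2.5572em, 3.8435em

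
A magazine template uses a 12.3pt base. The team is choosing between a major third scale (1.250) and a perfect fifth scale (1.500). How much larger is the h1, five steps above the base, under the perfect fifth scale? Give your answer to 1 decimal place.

55.9pt

Major third: 12.3 × 1.250⁵ = 37.537pt
Perfect fifth: 12.3 × 1.500⁵ = 93.403pt
Difference: 93.403 − 37.537 = 55.866pt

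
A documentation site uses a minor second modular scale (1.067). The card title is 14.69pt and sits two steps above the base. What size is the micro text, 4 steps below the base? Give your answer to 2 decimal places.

9.95pt

The gap is -4 − (2) = -6 steps, so the factor is 1.067^-6.
14.69 ÷ 1.067⁶ = 14.69 ÷ 1.47566 ≈ 9.955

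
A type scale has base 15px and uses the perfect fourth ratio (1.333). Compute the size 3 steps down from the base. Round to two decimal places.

15.0 ÷ 1.333³ = 15.0 ÷ 2.36859 ≈ 6.33

6.33px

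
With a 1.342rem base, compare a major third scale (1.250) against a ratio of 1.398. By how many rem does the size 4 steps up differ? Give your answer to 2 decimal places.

Major third: 1.342 × 1.250⁴ = 3.2764rem
At 1.398: 1.342 × 1.398⁴ = 5.1260rem
Difference: 5.1260 − 3.2764 = 1.8496rem

1.85rem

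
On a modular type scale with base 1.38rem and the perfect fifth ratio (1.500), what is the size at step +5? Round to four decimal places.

Every step multiplies by the scale ratio.
1.38 × 1.500⁵ = 1.38 × 7.59375 ≈ 10.4794

10.4794rem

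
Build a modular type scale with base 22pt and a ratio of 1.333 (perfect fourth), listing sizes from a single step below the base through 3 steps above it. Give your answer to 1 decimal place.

Step -1: 22.0 ÷ 1.333 = 16.5
Step 0: 22pt
Step 1: 22.0 × 1.333 = 29.3
Step 2: 22.0 × 1.333² = 39.1
Step 3: 22.0 × 1.333³ = 52.1

16.5pt, 22.0pt, 29.3pt, 39.1pt, 52.1pt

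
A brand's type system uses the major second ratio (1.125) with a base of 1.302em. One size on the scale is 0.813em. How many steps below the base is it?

4

1.125ⁿ = 1.302 / 0.813 = 1.6015
n = ln(1.6015) / ln(1.125) = 0.4709 / 0.1178 ≈ 4.00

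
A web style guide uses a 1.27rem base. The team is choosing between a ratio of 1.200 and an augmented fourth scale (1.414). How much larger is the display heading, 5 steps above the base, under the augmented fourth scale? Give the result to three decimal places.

At 1.200: 1.27 × 1.200⁵ = 3.16017rem
Augmented fourth: 1.27 × 1.414⁵ = 7.17878rem
Difference: 7.17878 − 3.16017 = 4.01861rem

4.019rem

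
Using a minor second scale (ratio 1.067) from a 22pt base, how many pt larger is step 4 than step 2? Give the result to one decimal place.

Step 2: 22.0 × 1.067² = 25.047pt
Step 4: 22.0 × 1.067⁴ = 28.515pt
Difference: 28.515 − 25.047 = 3.468pt

3.5pt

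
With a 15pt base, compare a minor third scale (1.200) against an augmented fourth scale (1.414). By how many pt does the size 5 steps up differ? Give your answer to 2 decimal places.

Minor third: 15.0 × 1.200⁵ = 37.3248pt
Augmented fourth: 15.0 × 1.414⁵ = 84.7888pt
Difference: 84.7888 − 37.3248 = 47.4640pt

47.46pt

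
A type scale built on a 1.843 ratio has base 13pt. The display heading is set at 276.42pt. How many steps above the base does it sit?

1.843ⁿ = 276.42 / 13 = 21.2631
n = ln(21.2631) / ln(1.843) = 3.0570 / 0.6114 ≈ 5.00

5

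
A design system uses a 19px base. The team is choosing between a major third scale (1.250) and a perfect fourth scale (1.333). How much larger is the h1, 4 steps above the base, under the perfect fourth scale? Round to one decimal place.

Major third: 19.0 × 1.250⁴ = 46.387px
Perfect fourth: 19.0 × 1.333⁴ = 59.989px
Difference: 59.989 − 46.387 = 13.602px

13.6px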